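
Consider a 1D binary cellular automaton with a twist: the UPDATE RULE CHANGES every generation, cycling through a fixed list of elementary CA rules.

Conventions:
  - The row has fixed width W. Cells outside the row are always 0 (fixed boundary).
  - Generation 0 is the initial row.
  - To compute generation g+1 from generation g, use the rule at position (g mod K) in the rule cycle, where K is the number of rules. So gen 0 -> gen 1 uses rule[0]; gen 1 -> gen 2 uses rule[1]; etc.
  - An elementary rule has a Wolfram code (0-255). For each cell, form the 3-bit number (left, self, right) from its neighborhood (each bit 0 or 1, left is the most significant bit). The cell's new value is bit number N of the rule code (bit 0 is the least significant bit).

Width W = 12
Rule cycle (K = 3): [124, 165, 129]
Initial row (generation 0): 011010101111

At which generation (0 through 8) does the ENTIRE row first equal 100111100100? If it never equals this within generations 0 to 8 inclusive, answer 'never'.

Answer: 3

Derivation:
Gen 0: 011010101111
Gen 1 (rule 124): 011111111001
Gen 2 (rule 165): 001111110001
Gen 3 (rule 129): 100111100100
Gen 4 (rule 124): 110100110110
Gen 5 (rule 165): 001100001000
Gen 6 (rule 129): 100001100011
Gen 7 (rule 124): 110001110011
Gen 8 (rule 165): 000100100000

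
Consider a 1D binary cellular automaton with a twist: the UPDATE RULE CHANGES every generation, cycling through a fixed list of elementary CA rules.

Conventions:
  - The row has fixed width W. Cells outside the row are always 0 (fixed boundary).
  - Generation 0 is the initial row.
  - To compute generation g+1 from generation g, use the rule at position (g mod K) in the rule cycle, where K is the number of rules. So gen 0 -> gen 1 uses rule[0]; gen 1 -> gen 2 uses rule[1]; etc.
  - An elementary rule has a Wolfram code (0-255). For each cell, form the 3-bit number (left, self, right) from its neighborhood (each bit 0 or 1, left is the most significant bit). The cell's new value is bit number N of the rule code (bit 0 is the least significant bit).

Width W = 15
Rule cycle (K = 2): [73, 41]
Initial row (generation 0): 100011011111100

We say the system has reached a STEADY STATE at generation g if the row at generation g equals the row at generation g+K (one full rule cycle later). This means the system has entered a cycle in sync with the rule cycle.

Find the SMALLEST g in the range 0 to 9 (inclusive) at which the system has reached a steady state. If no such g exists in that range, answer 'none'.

Answer: none

Derivation:
Gen 0: 100011011111100
Gen 1 (rule 73): 001011010000101
Gen 2 (rule 41): 100110100110010
Gen 3 (rule 73): 000110000110000
Gen 4 (rule 41): 110100110100111
Gen 5 (rule 73): 110000110000101
Gen 6 (rule 41): 100110100110010
Gen 7 (rule 73): 000110000110000
Gen 8 (rule 41): 110100110100111
Gen 9 (rule 73): 110000110000101
Gen 10 (rule 41): 100110100110010
Gen 11 (rule 73): 000110000110000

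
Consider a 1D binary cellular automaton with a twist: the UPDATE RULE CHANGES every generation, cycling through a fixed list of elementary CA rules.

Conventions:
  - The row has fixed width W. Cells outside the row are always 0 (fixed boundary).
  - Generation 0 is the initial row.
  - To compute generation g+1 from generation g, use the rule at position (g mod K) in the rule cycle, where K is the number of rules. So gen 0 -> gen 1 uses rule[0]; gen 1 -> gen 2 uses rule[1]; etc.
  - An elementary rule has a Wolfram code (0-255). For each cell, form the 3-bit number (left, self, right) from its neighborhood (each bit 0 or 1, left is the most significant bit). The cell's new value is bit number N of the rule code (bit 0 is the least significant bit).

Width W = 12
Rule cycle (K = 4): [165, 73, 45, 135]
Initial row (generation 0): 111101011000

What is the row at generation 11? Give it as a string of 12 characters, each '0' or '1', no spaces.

Gen 0: 111101011000
Gen 1 (rule 165): 011011100011
Gen 2 (rule 73): 011010101011
Gen 3 (rule 45): 010111111110
Gen 4 (rule 135): 110011111100
Gen 5 (rule 165): 000001111001
Gen 6 (rule 73): 111101001000
Gen 7 (rule 45): 100011001011
Gen 8 (rule 135): 101100011000
Gen 9 (rule 165): 110001000011
Gen 10 (rule 73): 110100011011
Gen 11 (rule 45): 101101010110

Answer: 101101010110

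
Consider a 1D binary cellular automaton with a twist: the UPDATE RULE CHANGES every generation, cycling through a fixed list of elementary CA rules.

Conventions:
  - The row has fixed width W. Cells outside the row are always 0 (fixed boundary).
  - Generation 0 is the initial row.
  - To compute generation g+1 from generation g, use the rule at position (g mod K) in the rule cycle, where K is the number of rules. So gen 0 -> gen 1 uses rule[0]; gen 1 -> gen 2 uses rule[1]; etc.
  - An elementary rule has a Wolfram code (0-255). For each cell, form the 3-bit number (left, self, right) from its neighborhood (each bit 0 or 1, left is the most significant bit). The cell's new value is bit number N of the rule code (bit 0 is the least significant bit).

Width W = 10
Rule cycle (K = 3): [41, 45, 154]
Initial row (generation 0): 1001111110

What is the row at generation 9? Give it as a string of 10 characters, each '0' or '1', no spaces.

Answer: 0101100000

Derivation:
Gen 0: 1001111110
Gen 1 (rule 41): 0001000000
Gen 2 (rule 45): 1101011111
Gen 3 (rule 154): 1000011110
Gen 4 (rule 41): 0011010000
Gen 5 (rule 45): 1010110111
Gen 6 (rule 154): 0000100110
Gen 7 (rule 41): 1110000100
Gen 8 (rule 45): 1000110101
Gen 9 (rule 154): 0101100000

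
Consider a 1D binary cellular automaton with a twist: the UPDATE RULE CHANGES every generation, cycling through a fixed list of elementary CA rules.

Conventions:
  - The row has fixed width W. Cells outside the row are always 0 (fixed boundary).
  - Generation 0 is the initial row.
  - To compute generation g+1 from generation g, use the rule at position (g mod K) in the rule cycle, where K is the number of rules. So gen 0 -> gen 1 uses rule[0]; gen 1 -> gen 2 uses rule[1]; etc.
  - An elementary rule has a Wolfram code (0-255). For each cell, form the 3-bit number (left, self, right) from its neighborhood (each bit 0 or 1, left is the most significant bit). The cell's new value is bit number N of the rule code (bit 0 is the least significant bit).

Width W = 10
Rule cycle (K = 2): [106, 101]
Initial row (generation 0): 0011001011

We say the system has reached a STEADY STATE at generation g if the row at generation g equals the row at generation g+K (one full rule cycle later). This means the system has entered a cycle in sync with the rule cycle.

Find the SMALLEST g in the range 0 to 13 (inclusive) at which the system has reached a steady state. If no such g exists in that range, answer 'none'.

Answer: 9

Derivation:
Gen 0: 0011001011
Gen 1 (rule 106): 0111010111
Gen 2 (rule 101): 0001111001
Gen 3 (rule 106): 0011001010
Gen 4 (rule 101): 1001001110
Gen 5 (rule 106): 0010011010
Gen 6 (rule 101): 1010001110
Gen 7 (rule 106): 0100011010
Gen 8 (rule 101): 0101001110
Gen 9 (rule 106): 1010011010
Gen 10 (rule 101): 1110001110
Gen 11 (rule 106): 1010011010
Gen 12 (rule 101): 1110001110
Gen 13 (rule 106): 1010011010
Gen 14 (rule 101): 1110001110
Gen 15 (rule 106): 1010011010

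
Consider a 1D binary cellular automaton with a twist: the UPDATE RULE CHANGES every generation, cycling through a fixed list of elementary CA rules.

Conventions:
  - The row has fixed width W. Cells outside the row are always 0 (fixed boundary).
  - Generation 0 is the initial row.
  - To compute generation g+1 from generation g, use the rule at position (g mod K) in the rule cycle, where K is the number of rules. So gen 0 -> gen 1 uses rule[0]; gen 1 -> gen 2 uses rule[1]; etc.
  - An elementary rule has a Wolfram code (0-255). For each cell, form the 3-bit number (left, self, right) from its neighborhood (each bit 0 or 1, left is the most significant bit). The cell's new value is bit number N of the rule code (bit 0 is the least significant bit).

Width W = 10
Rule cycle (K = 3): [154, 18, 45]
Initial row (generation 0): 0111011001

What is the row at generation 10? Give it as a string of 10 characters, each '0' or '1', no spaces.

Answer: 1000011110

Derivation:
Gen 0: 0111011001
Gen 1 (rule 154): 1110010110
Gen 2 (rule 18): 0001100001
Gen 3 (rule 45): 1101001101
Gen 4 (rule 154): 1000111000
Gen 5 (rule 18): 0101000100
Gen 6 (rule 45): 0111010101
Gen 7 (rule 154): 1110000000
Gen 8 (rule 18): 0001000000
Gen 9 (rule 45): 1101011111
Gen 10 (rule 154): 1000011110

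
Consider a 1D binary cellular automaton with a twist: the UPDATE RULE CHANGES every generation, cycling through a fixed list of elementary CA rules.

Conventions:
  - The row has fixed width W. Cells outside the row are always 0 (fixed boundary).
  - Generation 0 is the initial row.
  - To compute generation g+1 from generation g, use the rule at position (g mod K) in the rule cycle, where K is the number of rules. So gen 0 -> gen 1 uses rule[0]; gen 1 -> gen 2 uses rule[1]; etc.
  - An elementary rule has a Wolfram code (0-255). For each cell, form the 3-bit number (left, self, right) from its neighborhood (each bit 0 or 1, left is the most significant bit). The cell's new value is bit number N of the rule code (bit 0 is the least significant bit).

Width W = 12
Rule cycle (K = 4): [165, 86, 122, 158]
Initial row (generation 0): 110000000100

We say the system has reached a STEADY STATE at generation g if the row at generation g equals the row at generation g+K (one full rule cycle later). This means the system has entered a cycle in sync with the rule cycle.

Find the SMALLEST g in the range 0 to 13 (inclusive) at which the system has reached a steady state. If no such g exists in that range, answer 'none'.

Gen 0: 110000000100
Gen 1 (rule 165): 000111110101
Gen 2 (rule 86): 001000010101
Gen 3 (rule 122): 010100101010
Gen 4 (rule 158): 110111101011
Gen 5 (rule 165): 001011011100
Gen 6 (rule 86): 011001000110
Gen 7 (rule 122): 111110101111
Gen 8 (rule 158): 111100101110
Gen 9 (rule 165): 011000110100
Gen 10 (rule 86): 101101010110
Gen 11 (rule 122): 011110101111
Gen 12 (rule 158): 111100101110
Gen 13 (rule 165): 011000110100
Gen 14 (rule 86): 101101010110
Gen 15 (rule 122): 011110101111
Gen 16 (rule 158): 111100101110
Gen 17 (rule 165): 011000110100

Answer: 8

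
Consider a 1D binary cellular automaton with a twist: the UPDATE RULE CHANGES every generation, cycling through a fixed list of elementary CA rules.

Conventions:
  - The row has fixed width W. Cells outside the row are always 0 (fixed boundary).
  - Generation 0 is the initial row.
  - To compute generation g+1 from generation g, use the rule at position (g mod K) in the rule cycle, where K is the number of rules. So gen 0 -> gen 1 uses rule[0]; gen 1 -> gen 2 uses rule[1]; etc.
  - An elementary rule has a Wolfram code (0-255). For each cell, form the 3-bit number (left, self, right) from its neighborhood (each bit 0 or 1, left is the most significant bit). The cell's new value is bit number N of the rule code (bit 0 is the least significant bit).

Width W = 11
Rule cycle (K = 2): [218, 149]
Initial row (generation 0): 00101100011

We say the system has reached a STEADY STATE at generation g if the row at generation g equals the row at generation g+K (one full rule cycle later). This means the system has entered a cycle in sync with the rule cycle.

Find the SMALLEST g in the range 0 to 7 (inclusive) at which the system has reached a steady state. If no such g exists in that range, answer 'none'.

Gen 0: 00101100011
Gen 1 (rule 218): 01001110111
Gen 2 (rule 149): 01100100010
Gen 3 (rule 218): 11111010101
Gen 4 (rule 149): 01110010101
Gen 5 (rule 218): 11111100000
Gen 6 (rule 149): 01111011111
Gen 7 (rule 218): 11111011111
Gen 8 (rule 149): 01110001110
Gen 9 (rule 218): 11111011111

Answer: 7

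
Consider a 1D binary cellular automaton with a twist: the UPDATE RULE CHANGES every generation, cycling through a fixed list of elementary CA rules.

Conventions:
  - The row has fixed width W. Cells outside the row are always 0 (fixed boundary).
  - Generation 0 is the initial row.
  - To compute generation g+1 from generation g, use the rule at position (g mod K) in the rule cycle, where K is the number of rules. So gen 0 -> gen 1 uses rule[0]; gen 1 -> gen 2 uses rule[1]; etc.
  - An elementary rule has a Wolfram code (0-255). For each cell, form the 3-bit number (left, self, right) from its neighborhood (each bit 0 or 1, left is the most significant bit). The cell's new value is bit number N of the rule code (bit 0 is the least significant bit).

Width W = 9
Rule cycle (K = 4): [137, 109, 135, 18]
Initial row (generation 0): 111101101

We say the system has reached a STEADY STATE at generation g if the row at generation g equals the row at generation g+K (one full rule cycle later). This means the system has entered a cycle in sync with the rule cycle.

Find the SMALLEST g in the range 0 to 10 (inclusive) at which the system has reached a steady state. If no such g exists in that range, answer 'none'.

Answer: 8

Derivation:
Gen 0: 111101101
Gen 1 (rule 137): 111001000
Gen 2 (rule 109): 101001011
Gen 3 (rule 135): 101011000
Gen 4 (rule 18): 000000100
Gen 5 (rule 137): 111110001
Gen 6 (rule 109): 100010101
Gen 7 (rule 135): 101110101
Gen 8 (rule 18): 000000000
Gen 9 (rule 137): 111111111
Gen 10 (rule 109): 100000001
Gen 11 (rule 135): 101111111
Gen 12 (rule 18): 000000000
Gen 13 (rule 137): 111111111
Gen 14 (rule 109): 100000001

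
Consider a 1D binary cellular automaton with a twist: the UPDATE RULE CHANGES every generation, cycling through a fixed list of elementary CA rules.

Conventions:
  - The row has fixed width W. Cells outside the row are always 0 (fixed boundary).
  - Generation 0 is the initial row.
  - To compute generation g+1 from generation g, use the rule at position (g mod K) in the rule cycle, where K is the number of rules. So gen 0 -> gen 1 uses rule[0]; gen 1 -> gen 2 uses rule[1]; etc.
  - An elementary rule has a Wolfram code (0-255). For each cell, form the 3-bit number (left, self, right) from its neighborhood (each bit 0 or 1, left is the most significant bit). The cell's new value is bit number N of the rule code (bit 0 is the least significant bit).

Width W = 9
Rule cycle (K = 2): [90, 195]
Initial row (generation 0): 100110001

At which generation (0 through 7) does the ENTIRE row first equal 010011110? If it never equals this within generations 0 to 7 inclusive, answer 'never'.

Answer: never

Derivation:
Gen 0: 100110001
Gen 1 (rule 90): 011111010
Gen 2 (rule 195): 101111000
Gen 3 (rule 90): 001001100
Gen 4 (rule 195): 110010101
Gen 5 (rule 90): 111100000
Gen 6 (rule 195): 011101111
Gen 7 (rule 90): 110101001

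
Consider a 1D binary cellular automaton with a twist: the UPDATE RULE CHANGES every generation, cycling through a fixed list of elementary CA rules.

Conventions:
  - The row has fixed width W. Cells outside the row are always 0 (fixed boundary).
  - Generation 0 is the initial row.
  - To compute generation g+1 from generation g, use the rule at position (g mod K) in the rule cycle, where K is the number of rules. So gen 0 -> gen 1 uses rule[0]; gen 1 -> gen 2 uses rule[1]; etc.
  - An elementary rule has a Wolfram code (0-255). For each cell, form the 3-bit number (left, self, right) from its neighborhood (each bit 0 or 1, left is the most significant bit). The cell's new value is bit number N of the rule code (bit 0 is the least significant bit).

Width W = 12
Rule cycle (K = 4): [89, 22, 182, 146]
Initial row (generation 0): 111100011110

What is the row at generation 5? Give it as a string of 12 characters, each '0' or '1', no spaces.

Answer: 011011111100

Derivation:
Gen 0: 111100011110
Gen 1 (rule 89): 100111010011
Gen 2 (rule 22): 111000011100
Gen 3 (rule 182): 010100101010
Gen 4 (rule 146): 100011000001
Gen 5 (rule 89): 011011111100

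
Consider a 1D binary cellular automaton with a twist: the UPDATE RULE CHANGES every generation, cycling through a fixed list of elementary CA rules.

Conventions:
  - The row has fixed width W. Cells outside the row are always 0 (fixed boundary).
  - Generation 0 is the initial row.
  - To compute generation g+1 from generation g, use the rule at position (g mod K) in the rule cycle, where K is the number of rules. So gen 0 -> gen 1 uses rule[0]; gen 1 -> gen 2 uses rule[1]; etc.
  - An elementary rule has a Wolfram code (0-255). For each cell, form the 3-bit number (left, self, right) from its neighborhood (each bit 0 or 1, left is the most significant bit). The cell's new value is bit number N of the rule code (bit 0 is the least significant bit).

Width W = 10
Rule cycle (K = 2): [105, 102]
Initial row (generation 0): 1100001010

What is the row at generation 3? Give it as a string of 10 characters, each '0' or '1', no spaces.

Gen 0: 1100001010
Gen 1 (rule 105): 1101100100
Gen 2 (rule 102): 0110101100
Gen 3 (rule 105): 0111011101

Answer: 0111011101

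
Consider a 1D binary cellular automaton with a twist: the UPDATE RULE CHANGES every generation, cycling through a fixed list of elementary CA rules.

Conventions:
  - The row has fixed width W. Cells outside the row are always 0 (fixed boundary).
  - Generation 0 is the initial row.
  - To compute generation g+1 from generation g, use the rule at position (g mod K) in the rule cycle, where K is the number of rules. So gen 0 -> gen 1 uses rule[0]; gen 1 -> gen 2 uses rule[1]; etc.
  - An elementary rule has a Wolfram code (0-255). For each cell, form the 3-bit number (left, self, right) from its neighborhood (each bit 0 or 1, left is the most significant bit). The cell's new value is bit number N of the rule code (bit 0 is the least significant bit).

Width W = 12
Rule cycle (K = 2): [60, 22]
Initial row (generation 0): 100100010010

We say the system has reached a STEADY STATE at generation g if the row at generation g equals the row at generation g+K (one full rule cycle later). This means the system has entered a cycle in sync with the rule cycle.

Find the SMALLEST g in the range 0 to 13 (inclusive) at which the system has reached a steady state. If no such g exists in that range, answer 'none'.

Gen 0: 100100010010
Gen 1 (rule 60): 110110011011
Gen 2 (rule 22): 000001100000
Gen 3 (rule 60): 000001010000
Gen 4 (rule 22): 000011011000
Gen 5 (rule 60): 000010110100
Gen 6 (rule 22): 000110000110
Gen 7 (rule 60): 000101000101
Gen 8 (rule 22): 001101101101
Gen 9 (rule 60): 001011011011
Gen 10 (rule 22): 011000000000
Gen 11 (rule 60): 010100000000
Gen 12 (rule 22): 110110000000
Gen 13 (rule 60): 101101000000
Gen 14 (rule 22): 100001100000
Gen 15 (rule 60): 110001010000

Answer: none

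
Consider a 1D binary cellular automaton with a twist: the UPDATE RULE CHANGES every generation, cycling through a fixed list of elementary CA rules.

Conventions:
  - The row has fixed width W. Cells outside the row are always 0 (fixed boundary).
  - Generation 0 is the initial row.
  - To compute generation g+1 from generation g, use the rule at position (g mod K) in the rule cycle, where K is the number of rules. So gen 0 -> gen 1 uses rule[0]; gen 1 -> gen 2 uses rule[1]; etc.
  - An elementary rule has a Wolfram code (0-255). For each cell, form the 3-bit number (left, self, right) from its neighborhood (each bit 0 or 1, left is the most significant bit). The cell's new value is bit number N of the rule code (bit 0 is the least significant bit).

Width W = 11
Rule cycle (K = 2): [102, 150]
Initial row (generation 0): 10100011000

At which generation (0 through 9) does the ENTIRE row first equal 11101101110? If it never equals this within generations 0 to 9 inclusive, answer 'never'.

Answer: never

Derivation:
Gen 0: 10100011000
Gen 1 (rule 102): 11100101000
Gen 2 (rule 150): 01011101100
Gen 3 (rule 102): 11100110100
Gen 4 (rule 150): 01011000110
Gen 5 (rule 102): 11101001010
Gen 6 (rule 150): 01001111011
Gen 7 (rule 102): 11010001101
Gen 8 (rule 150): 00011010001
Gen 9 (rule 102): 00101110011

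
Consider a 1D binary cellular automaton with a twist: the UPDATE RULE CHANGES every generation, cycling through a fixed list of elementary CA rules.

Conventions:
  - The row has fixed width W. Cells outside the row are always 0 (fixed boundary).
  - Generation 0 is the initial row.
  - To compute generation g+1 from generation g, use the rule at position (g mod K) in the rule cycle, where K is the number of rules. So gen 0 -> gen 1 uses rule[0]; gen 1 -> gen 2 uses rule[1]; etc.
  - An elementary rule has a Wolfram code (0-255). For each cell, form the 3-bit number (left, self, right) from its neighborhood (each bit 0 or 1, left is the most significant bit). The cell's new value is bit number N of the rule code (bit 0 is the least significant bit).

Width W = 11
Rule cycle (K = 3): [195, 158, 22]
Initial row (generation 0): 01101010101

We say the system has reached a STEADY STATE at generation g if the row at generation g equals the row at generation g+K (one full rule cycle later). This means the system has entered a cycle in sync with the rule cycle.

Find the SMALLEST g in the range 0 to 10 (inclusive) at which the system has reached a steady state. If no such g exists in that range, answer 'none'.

Answer: 6

Derivation:
Gen 0: 01101010101
Gen 1 (rule 195): 10100000000
Gen 2 (rule 158): 10110000000
Gen 3 (rule 22): 10001000000
Gen 4 (rule 195): 00110011111
Gen 5 (rule 158): 01101111110
Gen 6 (rule 22): 10000000001
Gen 7 (rule 195): 00111111110
Gen 8 (rule 158): 01111111101
Gen 9 (rule 22): 10000000001
Gen 10 (rule 195): 00111111110
Gen 11 (rule 158): 01111111101
Gen 12 (rule 22): 10000000001
Gen 13 (rule 195): 00111111110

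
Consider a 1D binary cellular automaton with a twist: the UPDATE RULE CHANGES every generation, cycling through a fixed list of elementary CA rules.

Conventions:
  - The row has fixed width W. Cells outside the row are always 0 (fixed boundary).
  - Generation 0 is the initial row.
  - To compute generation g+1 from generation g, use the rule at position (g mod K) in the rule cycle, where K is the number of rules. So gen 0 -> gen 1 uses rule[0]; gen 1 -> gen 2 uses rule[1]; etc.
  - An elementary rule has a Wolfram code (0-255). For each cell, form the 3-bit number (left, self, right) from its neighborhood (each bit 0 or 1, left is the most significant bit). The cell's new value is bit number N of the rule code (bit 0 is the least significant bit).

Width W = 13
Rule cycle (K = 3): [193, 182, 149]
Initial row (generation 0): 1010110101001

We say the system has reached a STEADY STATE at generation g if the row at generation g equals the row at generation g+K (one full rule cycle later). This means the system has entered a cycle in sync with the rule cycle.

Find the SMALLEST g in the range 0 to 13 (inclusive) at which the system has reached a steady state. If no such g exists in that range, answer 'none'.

Gen 0: 1010110101001
Gen 1 (rule 193): 0000010000000
Gen 2 (rule 182): 0000111000000
Gen 3 (rule 149): 1110010111111
Gen 4 (rule 193): 0110000011111
Gen 5 (rule 182): 1001000101110
Gen 6 (rule 149): 1101110100101
Gen 7 (rule 193): 0100110000000
Gen 8 (rule 182): 1111001000000
Gen 9 (rule 149): 0110101111111
Gen 10 (rule 193): 0010000111111
Gen 11 (rule 182): 0111001011110
Gen 12 (rule 149): 0010101001101
Gen 13 (rule 193): 1000000000100
Gen 14 (rule 182): 1100000001110
Gen 15 (rule 149): 0011111100101
Gen 16 (rule 193): 1001111100000

Answer: none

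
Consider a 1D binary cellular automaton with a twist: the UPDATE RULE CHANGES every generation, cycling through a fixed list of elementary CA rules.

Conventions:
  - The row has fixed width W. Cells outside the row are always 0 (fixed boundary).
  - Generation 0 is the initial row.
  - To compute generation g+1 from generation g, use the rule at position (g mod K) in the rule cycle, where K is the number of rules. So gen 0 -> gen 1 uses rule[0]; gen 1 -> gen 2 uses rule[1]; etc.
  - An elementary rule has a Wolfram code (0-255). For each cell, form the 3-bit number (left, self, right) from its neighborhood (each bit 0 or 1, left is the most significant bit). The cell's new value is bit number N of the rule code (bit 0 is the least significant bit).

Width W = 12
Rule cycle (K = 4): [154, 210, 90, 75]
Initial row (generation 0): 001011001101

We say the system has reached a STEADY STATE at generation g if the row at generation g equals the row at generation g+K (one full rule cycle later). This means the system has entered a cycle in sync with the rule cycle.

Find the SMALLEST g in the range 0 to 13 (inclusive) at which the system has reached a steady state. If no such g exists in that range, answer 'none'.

Answer: none

Derivation:
Gen 0: 001011001101
Gen 1 (rule 154): 010010111000
Gen 2 (rule 210): 101100011100
Gen 3 (rule 90): 001110110110
Gen 4 (rule 75): 111010110110
Gen 5 (rule 154): 110000100101
Gen 6 (rule 210): 011001011000
Gen 7 (rule 90): 111110011100
Gen 8 (rule 75): 100010110101
Gen 9 (rule 154): 010100100000
Gen 10 (rule 210): 100011010000
Gen 11 (rule 90): 010111001000
Gen 12 (rule 75): 100101010011
Gen 13 (rule 154): 011000001110
Gen 14 (rule 210): 101100010111
Gen 15 (rule 90): 001110100101
Gen 16 (rule 75): 111010001000
Gen 17 (rule 154): 110001010100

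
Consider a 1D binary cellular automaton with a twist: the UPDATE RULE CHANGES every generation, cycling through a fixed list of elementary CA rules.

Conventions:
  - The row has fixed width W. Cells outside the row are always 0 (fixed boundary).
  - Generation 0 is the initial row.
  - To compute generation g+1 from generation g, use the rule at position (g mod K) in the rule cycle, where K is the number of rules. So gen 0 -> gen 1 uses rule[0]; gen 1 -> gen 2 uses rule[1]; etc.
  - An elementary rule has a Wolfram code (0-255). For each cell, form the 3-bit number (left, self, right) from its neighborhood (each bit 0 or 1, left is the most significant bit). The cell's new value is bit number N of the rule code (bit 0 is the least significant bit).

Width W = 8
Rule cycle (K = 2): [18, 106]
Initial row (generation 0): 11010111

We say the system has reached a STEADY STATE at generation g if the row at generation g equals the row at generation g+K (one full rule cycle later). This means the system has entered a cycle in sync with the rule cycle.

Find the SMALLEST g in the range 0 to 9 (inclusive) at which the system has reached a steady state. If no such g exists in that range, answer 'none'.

Gen 0: 11010111
Gen 1 (rule 18): 00000000
Gen 2 (rule 106): 00000000
Gen 3 (rule 18): 00000000
Gen 4 (rule 106): 00000000
Gen 5 (rule 18): 00000000
Gen 6 (rule 106): 00000000
Gen 7 (rule 18): 00000000
Gen 8 (rule 106): 00000000
Gen 9 (rule 18): 00000000
Gen 10 (rule 106): 00000000
Gen 11 (rule 18): 00000000

Answer: 1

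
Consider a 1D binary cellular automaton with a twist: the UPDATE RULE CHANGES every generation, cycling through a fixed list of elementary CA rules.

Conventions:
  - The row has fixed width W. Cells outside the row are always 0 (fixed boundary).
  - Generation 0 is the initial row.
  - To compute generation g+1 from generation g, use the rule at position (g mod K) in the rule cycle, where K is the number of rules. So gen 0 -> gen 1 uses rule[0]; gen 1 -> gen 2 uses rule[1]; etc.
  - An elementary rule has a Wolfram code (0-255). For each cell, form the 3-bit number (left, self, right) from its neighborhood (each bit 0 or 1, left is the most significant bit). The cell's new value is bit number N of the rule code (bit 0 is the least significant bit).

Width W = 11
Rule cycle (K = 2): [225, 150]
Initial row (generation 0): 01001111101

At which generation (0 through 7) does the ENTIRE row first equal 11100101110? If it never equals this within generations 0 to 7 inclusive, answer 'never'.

Gen 0: 01001111101
Gen 1 (rule 225): 00000111110
Gen 2 (rule 150): 00001011101
Gen 3 (rule 225): 11100101110
Gen 4 (rule 150): 01011100101
Gen 5 (rule 225): 00101100010
Gen 6 (rule 150): 01100010111
Gen 7 (rule 225): 00101001011

Answer: 3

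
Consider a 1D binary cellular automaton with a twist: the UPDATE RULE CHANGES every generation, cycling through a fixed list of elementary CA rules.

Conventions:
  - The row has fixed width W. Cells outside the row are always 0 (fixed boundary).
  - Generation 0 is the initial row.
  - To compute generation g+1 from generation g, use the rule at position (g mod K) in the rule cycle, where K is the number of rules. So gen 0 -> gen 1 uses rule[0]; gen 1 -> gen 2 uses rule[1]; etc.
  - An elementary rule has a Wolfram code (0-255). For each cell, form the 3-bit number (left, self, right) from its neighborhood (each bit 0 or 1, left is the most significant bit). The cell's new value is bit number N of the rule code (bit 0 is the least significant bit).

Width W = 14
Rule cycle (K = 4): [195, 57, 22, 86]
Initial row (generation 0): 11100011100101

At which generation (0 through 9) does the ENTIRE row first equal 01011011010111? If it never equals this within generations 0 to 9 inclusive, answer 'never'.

Gen 0: 11100011100101
Gen 1 (rule 195): 01101101101000
Gen 2 (rule 57): 01011011010111
Gen 3 (rule 22): 11000000010000
Gen 4 (rule 86): 01100000111000
Gen 5 (rule 195): 10101111011011
Gen 6 (rule 57): 01011000110110
Gen 7 (rule 22): 11000101000001
Gen 8 (rule 86): 01101101100011
Gen 9 (rule 195): 10100100101101

Answer: 2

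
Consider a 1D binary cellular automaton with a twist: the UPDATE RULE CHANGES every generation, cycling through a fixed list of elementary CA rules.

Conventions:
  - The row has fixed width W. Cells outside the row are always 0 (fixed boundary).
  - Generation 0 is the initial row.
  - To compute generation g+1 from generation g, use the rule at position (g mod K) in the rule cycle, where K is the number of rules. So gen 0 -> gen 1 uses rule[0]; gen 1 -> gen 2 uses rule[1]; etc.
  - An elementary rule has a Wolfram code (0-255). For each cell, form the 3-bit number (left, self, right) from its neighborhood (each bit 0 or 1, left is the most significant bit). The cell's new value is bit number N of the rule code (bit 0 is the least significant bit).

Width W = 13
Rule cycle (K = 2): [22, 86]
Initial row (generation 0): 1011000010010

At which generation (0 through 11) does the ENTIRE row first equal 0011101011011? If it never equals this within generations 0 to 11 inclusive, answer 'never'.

Answer: 8

Derivation:
Gen 0: 1011000010010
Gen 1 (rule 22): 1000100111111
Gen 2 (rule 86): 1101111000001
Gen 3 (rule 22): 0000000100011
Gen 4 (rule 86): 0000001110101
Gen 5 (rule 22): 0000010000101
Gen 6 (rule 86): 0000111001101
Gen 7 (rule 22): 0001000110001
Gen 8 (rule 86): 0011101011011
Gen 9 (rule 22): 0100001000000
Gen 10 (rule 86): 1110011100000
Gen 11 (rule 22): 0001100010000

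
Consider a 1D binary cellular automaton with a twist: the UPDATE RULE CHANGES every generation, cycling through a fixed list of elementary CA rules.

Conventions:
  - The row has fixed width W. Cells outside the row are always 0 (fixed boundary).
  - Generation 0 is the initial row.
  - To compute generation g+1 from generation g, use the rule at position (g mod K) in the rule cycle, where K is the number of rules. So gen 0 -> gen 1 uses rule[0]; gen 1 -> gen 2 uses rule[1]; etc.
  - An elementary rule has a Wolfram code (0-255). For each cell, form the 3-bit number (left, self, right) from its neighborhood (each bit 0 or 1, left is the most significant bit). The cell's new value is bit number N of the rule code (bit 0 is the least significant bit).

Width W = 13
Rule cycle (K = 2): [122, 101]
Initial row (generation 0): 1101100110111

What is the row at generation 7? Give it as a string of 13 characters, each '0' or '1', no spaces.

Gen 0: 1101100110111
Gen 1 (rule 122): 1111111111101
Gen 2 (rule 101): 0000000000111
Gen 3 (rule 122): 0000000001101
Gen 4 (rule 101): 1111111100111
Gen 5 (rule 122): 1000000111101
Gen 6 (rule 101): 1011110000111
Gen 7 (rule 122): 0110011001101

Answer: 0110011001101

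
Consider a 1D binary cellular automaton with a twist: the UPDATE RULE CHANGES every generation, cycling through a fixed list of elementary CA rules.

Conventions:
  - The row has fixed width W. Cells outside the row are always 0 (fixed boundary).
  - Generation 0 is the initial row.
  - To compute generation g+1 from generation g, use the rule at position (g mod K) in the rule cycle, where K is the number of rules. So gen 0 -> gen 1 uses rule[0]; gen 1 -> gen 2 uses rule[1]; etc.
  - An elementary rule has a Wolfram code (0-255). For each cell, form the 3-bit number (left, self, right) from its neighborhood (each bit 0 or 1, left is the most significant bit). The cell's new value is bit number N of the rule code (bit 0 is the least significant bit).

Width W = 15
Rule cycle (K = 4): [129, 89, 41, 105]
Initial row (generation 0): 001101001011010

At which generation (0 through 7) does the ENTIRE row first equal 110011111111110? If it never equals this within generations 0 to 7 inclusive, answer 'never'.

Gen 0: 001101001011010
Gen 1 (rule 129): 100000000000000
Gen 2 (rule 89): 011111111111111
Gen 3 (rule 41): 010000000000000
Gen 4 (rule 105): 000111111111111
Gen 5 (rule 129): 110011111111110
Gen 6 (rule 89): 111010000000011
Gen 7 (rule 41): 100100111111010

Answer: 5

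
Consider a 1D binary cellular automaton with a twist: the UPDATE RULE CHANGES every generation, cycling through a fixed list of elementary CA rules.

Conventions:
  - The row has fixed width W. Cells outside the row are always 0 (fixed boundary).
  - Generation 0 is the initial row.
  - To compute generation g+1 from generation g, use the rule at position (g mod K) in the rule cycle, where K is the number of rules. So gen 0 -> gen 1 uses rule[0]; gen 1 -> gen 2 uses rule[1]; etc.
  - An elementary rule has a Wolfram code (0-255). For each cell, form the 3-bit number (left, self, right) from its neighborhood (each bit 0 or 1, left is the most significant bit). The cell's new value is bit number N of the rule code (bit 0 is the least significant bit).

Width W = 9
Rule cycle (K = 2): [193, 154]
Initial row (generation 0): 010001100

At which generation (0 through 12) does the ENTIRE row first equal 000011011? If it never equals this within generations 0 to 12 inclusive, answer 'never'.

Gen 0: 010001100
Gen 1 (rule 193): 000100101
Gen 2 (rule 154): 001011000
Gen 3 (rule 193): 100001011
Gen 4 (rule 154): 010010010
Gen 5 (rule 193): 000000000
Gen 6 (rule 154): 000000000
Gen 7 (rule 193): 111111111
Gen 8 (rule 154): 111111110
Gen 9 (rule 193): 011111110
Gen 10 (rule 154): 111111101
Gen 11 (rule 193): 011111100
Gen 12 (rule 154): 111111010

Answer: never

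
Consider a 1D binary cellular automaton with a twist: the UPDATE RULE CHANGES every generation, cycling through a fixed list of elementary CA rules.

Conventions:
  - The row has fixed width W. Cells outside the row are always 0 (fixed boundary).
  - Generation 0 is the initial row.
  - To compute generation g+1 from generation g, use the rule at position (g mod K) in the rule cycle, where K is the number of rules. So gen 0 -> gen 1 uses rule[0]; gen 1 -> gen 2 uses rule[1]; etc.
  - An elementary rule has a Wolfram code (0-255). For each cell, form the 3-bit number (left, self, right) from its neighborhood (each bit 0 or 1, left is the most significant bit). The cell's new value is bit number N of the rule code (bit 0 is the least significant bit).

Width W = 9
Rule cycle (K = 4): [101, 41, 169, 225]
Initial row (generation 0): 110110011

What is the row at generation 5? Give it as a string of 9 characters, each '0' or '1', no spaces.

Answer: 101000101

Derivation:
Gen 0: 110110011
Gen 1 (rule 101): 011010001
Gen 2 (rule 41): 010100100
Gen 3 (rule 169): 001000001
Gen 4 (rule 225): 100011100
Gen 5 (rule 101): 101000101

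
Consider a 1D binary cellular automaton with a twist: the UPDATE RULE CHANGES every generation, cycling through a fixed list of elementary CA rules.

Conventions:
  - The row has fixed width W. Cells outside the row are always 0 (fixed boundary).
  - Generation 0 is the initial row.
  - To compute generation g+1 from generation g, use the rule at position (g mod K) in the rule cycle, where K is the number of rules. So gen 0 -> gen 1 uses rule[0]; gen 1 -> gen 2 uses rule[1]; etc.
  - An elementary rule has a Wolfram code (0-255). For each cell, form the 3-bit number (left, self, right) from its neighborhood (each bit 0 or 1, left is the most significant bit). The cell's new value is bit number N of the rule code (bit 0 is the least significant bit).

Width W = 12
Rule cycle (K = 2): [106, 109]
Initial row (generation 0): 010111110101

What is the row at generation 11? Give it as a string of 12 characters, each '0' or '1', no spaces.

Gen 0: 010111110101
Gen 1 (rule 106): 101100011010
Gen 2 (rule 109): 111101011110
Gen 3 (rule 106): 100110110010
Gen 4 (rule 109): 100111110010
Gen 5 (rule 106): 001100010100
Gen 6 (rule 109): 101101011101
Gen 7 (rule 106): 011110110110
Gen 8 (rule 109): 010011111110
Gen 9 (rule 106): 100110000010
Gen 10 (rule 109): 100110111010
Gen 11 (rule 106): 001111101100

Answer: 001111101100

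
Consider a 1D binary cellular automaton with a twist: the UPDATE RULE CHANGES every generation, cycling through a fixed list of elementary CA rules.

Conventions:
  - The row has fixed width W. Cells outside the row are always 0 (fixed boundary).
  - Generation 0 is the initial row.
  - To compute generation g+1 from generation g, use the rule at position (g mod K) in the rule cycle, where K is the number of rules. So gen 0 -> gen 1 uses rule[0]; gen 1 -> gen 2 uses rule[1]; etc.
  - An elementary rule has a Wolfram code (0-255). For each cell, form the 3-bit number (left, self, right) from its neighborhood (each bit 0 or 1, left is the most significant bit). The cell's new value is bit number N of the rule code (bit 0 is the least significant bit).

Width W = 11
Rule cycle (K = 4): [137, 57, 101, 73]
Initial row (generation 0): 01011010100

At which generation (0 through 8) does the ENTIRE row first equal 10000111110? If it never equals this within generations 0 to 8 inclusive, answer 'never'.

Answer: never

Derivation:
Gen 0: 01011010100
Gen 1 (rule 137): 00010000001
Gen 2 (rule 57): 11001111100
Gen 3 (rule 101): 01000000101
Gen 4 (rule 73): 00011110000
Gen 5 (rule 137): 11011100111
Gen 6 (rule 57): 10110010100
Gen 7 (rule 101): 11010011101
Gen 8 (rule 73): 11000010100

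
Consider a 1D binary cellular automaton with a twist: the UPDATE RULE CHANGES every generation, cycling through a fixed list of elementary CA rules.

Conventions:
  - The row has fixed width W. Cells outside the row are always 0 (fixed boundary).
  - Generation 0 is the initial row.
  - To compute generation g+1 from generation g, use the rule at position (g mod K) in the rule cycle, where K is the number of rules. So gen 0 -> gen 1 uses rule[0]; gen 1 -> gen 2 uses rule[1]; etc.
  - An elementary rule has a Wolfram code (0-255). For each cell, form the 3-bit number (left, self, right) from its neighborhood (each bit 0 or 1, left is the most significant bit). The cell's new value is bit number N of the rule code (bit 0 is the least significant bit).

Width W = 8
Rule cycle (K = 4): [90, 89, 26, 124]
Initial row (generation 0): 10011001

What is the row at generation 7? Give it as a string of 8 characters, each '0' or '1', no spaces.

Answer: 10100000

Derivation:
Gen 0: 10011001
Gen 1 (rule 90): 01111110
Gen 2 (rule 89): 01000011
Gen 3 (rule 26): 10100110
Gen 4 (rule 124): 11110111
Gen 5 (rule 90): 10010101
Gen 6 (rule 89): 01000000
Gen 7 (rule 26): 10100000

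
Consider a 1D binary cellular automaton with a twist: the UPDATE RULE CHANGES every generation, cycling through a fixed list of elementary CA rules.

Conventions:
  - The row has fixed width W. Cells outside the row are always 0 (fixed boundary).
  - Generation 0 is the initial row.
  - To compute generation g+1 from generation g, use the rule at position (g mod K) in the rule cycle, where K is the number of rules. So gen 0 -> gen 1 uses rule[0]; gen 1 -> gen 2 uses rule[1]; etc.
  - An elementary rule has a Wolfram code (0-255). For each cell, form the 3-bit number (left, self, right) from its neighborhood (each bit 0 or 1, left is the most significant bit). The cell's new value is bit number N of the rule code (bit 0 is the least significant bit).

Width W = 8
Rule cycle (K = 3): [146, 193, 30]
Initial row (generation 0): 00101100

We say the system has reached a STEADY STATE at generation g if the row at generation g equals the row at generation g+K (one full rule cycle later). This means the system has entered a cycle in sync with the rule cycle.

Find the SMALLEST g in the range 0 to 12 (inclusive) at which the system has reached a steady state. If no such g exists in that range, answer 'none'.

Gen 0: 00101100
Gen 1 (rule 146): 01000010
Gen 2 (rule 193): 00011000
Gen 3 (rule 30): 00110100
Gen 4 (rule 146): 01000010
Gen 5 (rule 193): 00011000
Gen 6 (rule 30): 00110100
Gen 7 (rule 146): 01000010
Gen 8 (rule 193): 00011000
Gen 9 (rule 30): 00110100
Gen 10 (rule 146): 01000010
Gen 11 (rule 193): 00011000
Gen 12 (rule 30): 00110100
Gen 13 (rule 146): 01000010
Gen 14 (rule 193): 00011000
Gen 15 (rule 30): 00110100

Answer: 1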